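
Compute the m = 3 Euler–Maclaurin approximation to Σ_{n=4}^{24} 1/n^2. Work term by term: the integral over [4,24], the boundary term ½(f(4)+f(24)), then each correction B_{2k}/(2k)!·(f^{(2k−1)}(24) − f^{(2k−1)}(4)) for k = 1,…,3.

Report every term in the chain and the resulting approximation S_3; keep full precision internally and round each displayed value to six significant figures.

S_3 ≈ 0.243012

Integral: ∫_4^24 1/x^2 dx = 0.208333.
½[f(4) + f(24)] = ½[0.0625000 + 0.00173611] = 0.0321181.
Running total after boundary: 0.240451.
k=1: B_{2}/(2)! × [f^{(1)}(24) − f^{(1)}(4)] = 1/12 × (-0.000144676 − (-0.0312500)) = 0.00259211.
After k=1: 0.243043.
k=2: B_{4}/(4)! × [f^{(3)}(24) − f^{(3)}(4)] = −1/720 × (-3.01408e-06 − (-0.0234375)) = -3.25479e-05.
After k=2: 0.243011.
k=3: B_{6}/(6)! × [f^{(5)}(24) − f^{(5)}(4)] = 1/30240 × (-1.56983e-07 − (-0.0439453)) = 1.45321e-06.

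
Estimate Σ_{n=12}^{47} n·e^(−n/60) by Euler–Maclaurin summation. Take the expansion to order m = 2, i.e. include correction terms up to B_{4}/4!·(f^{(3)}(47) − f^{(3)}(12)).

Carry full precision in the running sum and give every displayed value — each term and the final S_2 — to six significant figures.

Integral: ∫_12^47 x·e^(−x/60) dx = 603.744.
½[f(12) + f(47)] = ½[9.82477 + 21.4734] = 15.6491.
So far: 619.393.
Order-1 term: 1/12 · (0.0989908 − 0.654985) = -0.0463328.
Partial sum through k=1: 619.347.
Order-2 term: −1/720 · (0.000281320 − 0.000636791) = 4.93709e-07.

S_2 ≈ 619.347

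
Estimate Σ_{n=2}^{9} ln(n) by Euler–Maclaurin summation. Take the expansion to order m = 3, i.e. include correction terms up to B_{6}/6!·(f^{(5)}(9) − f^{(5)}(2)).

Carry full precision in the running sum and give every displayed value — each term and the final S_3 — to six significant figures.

∫_2^9 ln(x) dx evaluates to 11.3887.
Endpoint term: (f(2) + f(9))/2 = (0.693147 + 2.19722)/2 = 1.44519.
Integral + boundary = 12.8339.
k=1: B_{2}/(2)! × [f^{(1)}(9) − f^{(1)}(2)] = 1/12 × (0.111111 − 0.500000) = -0.0324074.
Partial sum through k=1: 12.8015.
k=2: B_{4}/(4)! × [f^{(3)}(9) − f^{(3)}(2)] = −1/720 × (0.00274348 − 0.250000) = 0.000343412.
Partial sum through k=2: 12.8018.
k=3: B_{6}/(6)! × [f^{(5)}(9) − f^{(5)}(2)] = 1/30240 × (0.000406442 − 0.750000) = -2.47881e-05.

S_3 ≈ 12.8018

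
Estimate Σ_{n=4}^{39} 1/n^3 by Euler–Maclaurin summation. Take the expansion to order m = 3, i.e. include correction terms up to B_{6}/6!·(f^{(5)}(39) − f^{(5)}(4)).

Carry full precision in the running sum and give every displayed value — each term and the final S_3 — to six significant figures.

∫_4^39 1/x^3 dx evaluates to 0.0309213.
Boundary: ½(f(4) + f(39)) = ½(0.0156250 + 1.68580e-05) = 0.00782093.
Running total after boundary: 0.0387422.
k=1: B_{2}/(2)! × [f^{(1)}(39) − f^{(1)}(4)] = 1/12 × (-1.29677e-06 − (-0.0117188)) = 0.000976454.
Running total after k=1: 0.0397187.
k=2: B_{4}/(4)! × [f^{(3)}(39) − f^{(3)}(4)] = −1/720 × (-1.70515e-08 − (-0.0146484)) = -2.03450e-05.
Running total after k=2: 0.0396983.
k=3: B_{6}/(6)! × [f^{(5)}(39) − f^{(5)}(4)] = 1/30240 × (-4.70851e-10 − (-0.0384521)) = 1.27157e-06.

S_3 ≈ 0.0396996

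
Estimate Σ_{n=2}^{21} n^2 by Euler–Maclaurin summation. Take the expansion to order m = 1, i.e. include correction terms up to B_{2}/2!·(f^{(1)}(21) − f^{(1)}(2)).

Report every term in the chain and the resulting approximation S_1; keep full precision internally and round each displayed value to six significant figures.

S_1 ≈ 3310.00

Integral: ∫_2^21 x^2 dx = 3084.33.
½[f(2) + f(21)] = ½[4.00000 + 441.000] = 222.500.
Integral + boundary = 3306.83.
k=1: B_{2}/(2)! × [f^{(1)}(21) − f^{(1)}(2)] = 1/12 × (42.0000 − 4.00000) = 3.16667.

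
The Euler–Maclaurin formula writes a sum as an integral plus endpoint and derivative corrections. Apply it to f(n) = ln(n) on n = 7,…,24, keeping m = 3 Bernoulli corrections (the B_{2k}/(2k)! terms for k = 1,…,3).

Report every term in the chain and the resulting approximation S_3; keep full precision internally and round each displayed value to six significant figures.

S_3 ≈ 48.2055

∫_7^24 ln(x) dx evaluates to 45.6519.
Endpoint term: (f(7) + f(24))/2 = (1.94591 + 3.17805)/2 = 2.56198.
Running total after boundary: 48.2139.
Correction k=1: B_{2}/2! · (f^{(1)}(24) − f^{(1)}(7)) = 1/12 · (0.0416667 − 0.142857) = -0.00843254.
After k=1: 48.2055.
Correction k=2: B_{4}/4! · (f^{(3)}(24) − f^{(3)}(7)) = −1/720 · (0.000144676 − 0.00583090) = 7.89754e-06.
After k=2: 48.2055.
Correction k=3: B_{6}/6! · (f^{(5)}(24) − f^{(5)}(7)) = 1/30240 · (3.01408e-06 − 0.00142798) = -4.71218e-08.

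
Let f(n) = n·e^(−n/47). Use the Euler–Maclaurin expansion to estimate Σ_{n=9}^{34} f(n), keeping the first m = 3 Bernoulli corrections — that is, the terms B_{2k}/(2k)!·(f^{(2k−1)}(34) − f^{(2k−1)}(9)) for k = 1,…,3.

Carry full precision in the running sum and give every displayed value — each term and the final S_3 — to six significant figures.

S_3 ≈ 338.467

The integral term ∫_9^34 x·e^(−x/47) dx = 326.549.
½[f(9) + f(34)] = ½[7.43156 + 16.4933] = 11.9624.
So far: 338.511.
Order-1 term: 1/12 · (0.134176 − 0.667610) = -0.0444528.
After k=1: 338.467.
Order-2 term: −1/720 · (0.000499942 − 0.00104983) = 7.63728e-07.
After k=2: 338.467.
Order-3 term: 1/30240 · (4.25144e-07 − 8.13685e-07) = -1.28486e-11.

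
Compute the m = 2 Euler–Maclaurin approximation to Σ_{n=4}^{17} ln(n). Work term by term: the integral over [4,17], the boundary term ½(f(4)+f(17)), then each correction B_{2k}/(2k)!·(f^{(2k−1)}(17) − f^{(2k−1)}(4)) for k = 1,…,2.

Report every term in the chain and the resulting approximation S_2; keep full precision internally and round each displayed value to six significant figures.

∫_4^17 ln(x) dx evaluates to 29.6194.
Boundary: ½(f(4) + f(17)) = ½(1.38629 + 2.83321) = 2.10975.
Running total after boundary: 31.7292.
k=1: B_{2}/(2)! × [f^{(1)}(17) − f^{(1)}(4)] = 1/12 × (0.0588235 − 0.250000) = -0.0159314.
After k=1: 31.7133.
k=2: B_{4}/(4)! × [f^{(3)}(17) − f^{(3)}(4)] = −1/720 × (0.000407083 − 0.0312500) = 4.28374e-05.

S_2 ≈ 31.7133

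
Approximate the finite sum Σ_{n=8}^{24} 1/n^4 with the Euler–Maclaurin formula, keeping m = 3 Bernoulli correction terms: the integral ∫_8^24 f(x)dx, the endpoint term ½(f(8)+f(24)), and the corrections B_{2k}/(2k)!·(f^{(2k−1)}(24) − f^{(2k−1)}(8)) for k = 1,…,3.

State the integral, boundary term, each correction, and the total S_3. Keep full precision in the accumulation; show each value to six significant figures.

The integral term ∫_8^24 1/x^4 dx = 0.000626929.
Boundary: ½(f(8) + f(24)) = ½(0.000244141 + 3.01408e-06) = 0.000123577.
So far: 0.000750506.
k=1: B_{2}/(2)! × [f^{(1)}(24) − f^{(1)}(8)] = 1/12 × (-5.02347e-07 − (-0.000122070)) = 1.01307e-05.
Running total after k=1: 0.000760637.
k=2: B_{4}/(4)! × [f^{(3)}(24) − f^{(3)}(8)] = −1/720 × (-2.61639e-08 − (-5.72205e-05)) = -7.94365e-08.
Running total after k=2: 0.000760558.
k=3: B_{6}/(6)! × [f^{(5)}(24) − f^{(5)}(8)] = 1/30240 × (-2.54371e-09 − (-5.00679e-05)) = 1.65560e-09.

S_3 ≈ 0.000760559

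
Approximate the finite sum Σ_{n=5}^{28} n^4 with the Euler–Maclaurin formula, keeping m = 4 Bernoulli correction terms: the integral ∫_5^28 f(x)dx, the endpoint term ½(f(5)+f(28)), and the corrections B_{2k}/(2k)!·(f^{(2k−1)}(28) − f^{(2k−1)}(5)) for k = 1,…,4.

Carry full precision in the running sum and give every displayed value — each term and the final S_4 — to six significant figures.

S_4 ≈ 3.75636e+06

The integral term ∫_5^28 x^4 dx = 3.44145e+06.
½[f(5) + f(28)] = ½[625.000 + 614656] = 307640.
Running total after boundary: 3.74909e+06.
k=1: B_{2}/(2)! × [f^{(1)}(28) − f^{(1)}(5)] = 1/12 × (87808.0 − 500.000) = 7275.67.
Partial sum through k=1: 3.75636e+06.
k=2: B_{4}/(4)! × [f^{(3)}(28) − f^{(3)}(5)] = −1/720 × (672.000 − 120.000) = -0.766667.
Partial sum through k=2: 3.75636e+06.
k=3: B_{6}/(6)! × [f^{(5)}(28) − f^{(5)}(5)] = 1/30240 × (0.00000 − 0.00000) = 0.00000.
Partial sum through k=3: 3.75636e+06.
k=4: B_{8}/(8)! × [f^{(7)}(28) − f^{(7)}(5)] = −1/1209600 × (0.00000 − 0.00000) = 0.00000.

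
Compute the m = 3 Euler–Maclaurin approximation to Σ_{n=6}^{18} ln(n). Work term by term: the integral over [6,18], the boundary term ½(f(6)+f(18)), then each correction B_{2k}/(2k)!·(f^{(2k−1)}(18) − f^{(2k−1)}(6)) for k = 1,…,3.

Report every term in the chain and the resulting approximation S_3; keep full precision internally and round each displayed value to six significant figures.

The integral term ∫_6^18 ln(x) dx = 29.2761.
½[f(6) + f(18)] = ½[1.79176 + 2.89037] = 2.34107.
Running total after boundary: 31.6172.
k=1: B_{2}/(2)! × [f^{(1)}(18) − f^{(1)}(6)] = 1/12 × (0.0555556 − 0.166667) = -0.00925926.
Running total after k=1: 31.6079.
k=2: B_{4}/(4)! × [f^{(3)}(18) − f^{(3)}(6)] = −1/720 × (0.000342936 − 0.00925926) = 1.23838e-05.
Running total after k=2: 31.6080.
k=3: B_{6}/(6)! × [f^{(5)}(18) − f^{(5)}(6)] = 1/30240 × (1.27013e-05 − 0.00308642) = -1.01644e-07.

S_3 ≈ 31.6080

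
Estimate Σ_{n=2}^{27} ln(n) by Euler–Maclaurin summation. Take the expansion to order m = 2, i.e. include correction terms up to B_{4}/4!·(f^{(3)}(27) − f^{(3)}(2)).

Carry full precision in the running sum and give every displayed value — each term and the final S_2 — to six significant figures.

The integral term ∫_2^27 ln(x) dx = 62.6013.
Endpoint term: (f(2) + f(27))/2 = (0.693147 + 3.29584)/2 = 1.99449.
Integral + boundary = 64.5958.
Order-1 term: 1/12 · (0.0370370 − 0.500000) = -0.0385802.
Partial sum through k=1: 64.5572.
Order-2 term: −1/720 · (0.000101611 − 0.250000) = 0.000347081.

S_2 ≈ 64.5576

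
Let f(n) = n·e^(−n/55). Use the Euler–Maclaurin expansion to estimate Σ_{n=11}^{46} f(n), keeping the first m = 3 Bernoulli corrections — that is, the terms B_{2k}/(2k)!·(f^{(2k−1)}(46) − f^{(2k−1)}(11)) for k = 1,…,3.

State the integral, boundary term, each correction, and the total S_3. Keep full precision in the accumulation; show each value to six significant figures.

The integral term ∫_11^46 x·e^(−x/55) dx = 565.104.
Endpoint term: (f(11) + f(46))/2 = (9.00604 + 19.9310)/2 = 14.4685.
So far: 579.573.
Correction k=1: B_{2}/2! · (f^{(1)}(46) − f^{(1)}(11)) = 1/12 · (0.0709009 − 0.654985) = -0.0486736.
Running total after k=1: 579.524.
Correction k=2: B_{4}/4! · (f^{(3)}(46) − f^{(3)}(11)) = −1/720 · (0.000309907 − 0.000757833) = 6.22121e-07.
Running total after k=2: 579.524.
Correction k=3: B_{6}/6! · (f^{(5)}(46) − f^{(5)}(11)) = 1/30240 · (1.97149e-07 − 4.29469e-07) = -7.68254e-12.

S_3 ≈ 579.524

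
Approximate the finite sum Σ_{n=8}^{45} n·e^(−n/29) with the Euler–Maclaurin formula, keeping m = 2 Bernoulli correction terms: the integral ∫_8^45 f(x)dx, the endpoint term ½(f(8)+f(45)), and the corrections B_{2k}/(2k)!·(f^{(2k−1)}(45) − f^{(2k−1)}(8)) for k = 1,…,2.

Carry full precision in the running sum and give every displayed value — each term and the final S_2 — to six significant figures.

S_2 ≈ 367.367

The integral term ∫_8^45 x·e^(−x/29) dx = 359.619.
½[f(8) + f(45)] = ½[6.07134 + 9.53471] = 7.80302.
Running total after boundary: 367.422.
k=1: B_{2}/(2)! × [f^{(1)}(45) − f^{(1)}(8)] = 1/12 × (-0.116901 − 0.549561) = -0.0555385.
Partial sum through k=1: 367.367.
k=2: B_{4}/(4)! × [f^{(3)}(45) − f^{(3)}(8)] = −1/720 × (0.000364880 − 0.00245826) = 2.90747e-06.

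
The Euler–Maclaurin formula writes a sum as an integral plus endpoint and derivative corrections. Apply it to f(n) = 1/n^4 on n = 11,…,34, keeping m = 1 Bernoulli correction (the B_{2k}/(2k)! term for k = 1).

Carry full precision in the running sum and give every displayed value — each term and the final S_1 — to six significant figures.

S_1 ≈ 0.000278545

The integral term ∫_11^34 1/x^4 dx = 0.000241957.
½[f(11) + f(34)] = ½[6.83013e-05 + 7.48315e-07] = 3.45248e-05.
So far: 0.000276482.
Order-1 term: 1/12 · (-8.80370e-08 − (-2.48369e-05)) = 2.06240e-06.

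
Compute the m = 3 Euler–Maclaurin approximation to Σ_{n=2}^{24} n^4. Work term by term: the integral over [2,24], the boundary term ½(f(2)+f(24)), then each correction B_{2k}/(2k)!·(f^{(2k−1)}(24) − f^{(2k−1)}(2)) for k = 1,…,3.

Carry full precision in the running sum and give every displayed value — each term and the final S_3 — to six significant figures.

S_3 ≈ 1.76302e+06

Integral: ∫_2^24 x^4 dx = 1.59252e+06.
Boundary: ½(f(2) + f(24)) = ½(16.0000 + 331776) = 165896.
Running total after boundary: 1.75841e+06.
k=1: B_{2}/(2)! × [f^{(1)}(24) − f^{(1)}(2)] = 1/12 × (55296.0 − 32.0000) = 4605.33.
After k=1: 1.76302e+06.
k=2: B_{4}/(4)! × [f^{(3)}(24) − f^{(3)}(2)] = −1/720 × (576.000 − 48.0000) = -0.733333.
After k=2: 1.76302e+06.
k=3: B_{6}/(6)! × [f^{(5)}(24) − f^{(5)}(2)] = 1/30240 × (0.00000 − 0.00000) = 0.00000.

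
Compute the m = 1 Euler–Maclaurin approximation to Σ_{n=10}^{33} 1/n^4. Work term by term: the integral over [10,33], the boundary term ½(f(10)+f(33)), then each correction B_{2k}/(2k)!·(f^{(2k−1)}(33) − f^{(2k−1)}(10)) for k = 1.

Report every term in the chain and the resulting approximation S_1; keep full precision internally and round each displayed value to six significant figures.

S_1 ≈ 0.000377804

The integral term ∫_10^33 1/x^4 dx = 0.000324058.
½[f(10) + f(33)] = ½[0.000100000 + 8.43226e-07] = 5.04216e-05.
So far: 0.000374479.
Order-1 term: 1/12 · (-1.02209e-07 − (-4.00000e-05)) = 3.32482e-06.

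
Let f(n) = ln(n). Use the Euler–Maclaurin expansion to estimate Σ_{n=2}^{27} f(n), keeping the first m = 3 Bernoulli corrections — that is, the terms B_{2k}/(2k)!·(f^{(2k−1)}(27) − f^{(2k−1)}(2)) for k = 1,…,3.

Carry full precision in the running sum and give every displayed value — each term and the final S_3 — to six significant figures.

Integral: ∫_2^27 ln(x) dx = 62.6013.
Endpoint term: (f(2) + f(27))/2 = (0.693147 + 3.29584)/2 = 1.99449.
Integral + boundary = 64.5958.
Correction k=1: B_{2}/2! · (f^{(1)}(27) − f^{(1)}(2)) = 1/12 · (0.0370370 − 0.500000) = -0.0385802.
After k=1: 64.5572.
Correction k=2: B_{4}/4! · (f^{(3)}(27) − f^{(3)}(2)) = −1/720 · (0.000101611 − 0.250000) = 0.000347081.
After k=2: 64.5576.
Correction k=3: B_{6}/6! · (f^{(5)}(27) − f^{(5)}(2)) = 1/30240 · (1.67260e-06 − 0.750000) = -2.48015e-05.

S_3 ≈ 64.5575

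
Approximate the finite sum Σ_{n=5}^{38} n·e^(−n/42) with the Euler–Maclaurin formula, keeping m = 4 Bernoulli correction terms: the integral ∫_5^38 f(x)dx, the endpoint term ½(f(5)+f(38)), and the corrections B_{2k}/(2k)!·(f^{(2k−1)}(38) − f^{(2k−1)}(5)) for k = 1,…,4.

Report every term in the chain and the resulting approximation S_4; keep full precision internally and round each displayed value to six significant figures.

S_4 ≈ 402.710

Integral: ∫_5^38 x·e^(−x/42) dx = 392.865.
½[f(5) + f(38)] = ½[4.43883 + 15.3763] = 9.90754.
So far: 402.772.
k=1: B_{2}/(2)! × [f^{(1)}(38) − f^{(1)}(5)] = 1/12 × (0.0385370 − 0.782079) = -0.0619618.
After k=1: 402.710.
k=2: B_{4}/(4)! × [f^{(3)}(38) − f^{(3)}(5)] = −1/720 × (0.000480620 − 0.00144989) = 1.34621e-06.
After k=2: 402.710.
k=3: B_{6}/(6)! × [f^{(5)}(38) − f^{(5)}(5)] = 1/30240 × (5.32536e-07 − 1.39253e-06) = -2.84391e-11.
After k=3: 402.710.
k=4: B_{8}/(8)! × [f^{(7)}(38) − f^{(7)}(5)] = −1/1209600 × (4.49326e-10 − 1.11289e-09) = 5.48579e-16.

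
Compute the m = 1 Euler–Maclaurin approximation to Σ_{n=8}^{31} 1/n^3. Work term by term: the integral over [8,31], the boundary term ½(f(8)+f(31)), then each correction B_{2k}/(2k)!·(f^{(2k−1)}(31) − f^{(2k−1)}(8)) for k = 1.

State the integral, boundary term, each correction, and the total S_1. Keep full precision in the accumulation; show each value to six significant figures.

S_1 ≈ 0.00834632

∫_8^31 1/x^3 dx evaluates to 0.00729221.
½[f(8) + f(31)] = ½[0.00195312 + 3.35672e-05] = 0.000993346.
Running total after boundary: 0.00828555.
Order-1 term: 1/12 · (-3.24844e-06 − (-0.000732422)) = 6.07645e-05.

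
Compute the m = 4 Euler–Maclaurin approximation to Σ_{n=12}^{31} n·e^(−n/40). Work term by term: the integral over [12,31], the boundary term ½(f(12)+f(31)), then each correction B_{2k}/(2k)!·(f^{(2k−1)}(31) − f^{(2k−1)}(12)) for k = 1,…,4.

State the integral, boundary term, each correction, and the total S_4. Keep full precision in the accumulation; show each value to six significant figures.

S_4 ≈ 244.054

Integral: ∫_12^31 x·e^(−x/40) dx = 232.503.
Endpoint term: (f(12) + f(31))/2 = (8.88982 + 14.2818)/2 = 11.5858.
Integral + boundary = 244.089.
Correction k=1: B_{2}/2! · (f^{(1)}(31) − f^{(1)}(12)) = 1/12 · (0.103658 − 0.518573) = -0.0345762.
After k=1: 244.054.
Correction k=2: B_{4}/4! · (f^{(3)}(31) − f^{(3)}(12)) = −1/720 · (0.000640666 − 0.00125013) = 8.46479e-07.
After k=2: 244.054.
Correction k=3: B_{6}/6! · (f^{(5)}(31) − f^{(5)}(12)) = 1/30240 · (7.60341e-07 − 1.36010e-06) = -1.98332e-11.
After k=3: 244.054.
Correction k=4: B_{8}/8! · (f^{(7)}(31) − f^{(7)}(12)) = −1/1209600 · (7.00166e-10 − 1.21179e-09) = 4.22967e-16.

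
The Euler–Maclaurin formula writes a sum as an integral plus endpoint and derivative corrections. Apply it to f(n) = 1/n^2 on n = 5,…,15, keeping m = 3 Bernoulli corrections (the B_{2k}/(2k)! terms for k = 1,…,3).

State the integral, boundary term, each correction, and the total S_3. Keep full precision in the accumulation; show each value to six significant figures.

Integral: ∫_5^15 1/x^2 dx = 0.133333.
Boundary: ½(f(5) + f(15)) = ½(0.0400000 + 0.00444444) = 0.0222222.
Integral + boundary = 0.155556.
Order-1 term: 1/12 · (-0.000592593 − (-0.0160000)) = 0.00128395.
Partial sum through k=1: 0.156840.
Order-2 term: −1/720 · (-3.16049e-05 − (-0.00768000)) = -1.06228e-05.
Partial sum through k=2: 0.156829.
Order-3 term: 1/30240 · (-4.21399e-06 − (-0.00921600)) = 3.04623e-07.

S_3 ≈ 0.156829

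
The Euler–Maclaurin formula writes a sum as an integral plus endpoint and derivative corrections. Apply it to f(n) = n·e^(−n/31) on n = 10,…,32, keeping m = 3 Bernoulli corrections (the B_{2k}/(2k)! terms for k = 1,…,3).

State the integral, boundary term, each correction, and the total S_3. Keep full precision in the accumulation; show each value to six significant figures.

S_3 ≈ 234.174

The integral term ∫_10^32 x·e^(−x/31) dx = 224.895.
Endpoint term: (f(10) + f(32))/2 = (7.24278 + 11.3985)/2 = 9.32062.
Running total after boundary: 234.215.
Order-1 term: 1/12 · (-0.0114904 − 0.490640) = -0.0418442.
After k=1: 234.174.
Order-2 term: −1/720 · (0.000729358 − 0.00201789) = 1.78963e-06.
After k=2: 234.174.
Order-3 term: 1/30240 · (1.53036e-06 − 3.66830e-06) = -7.06991e-11.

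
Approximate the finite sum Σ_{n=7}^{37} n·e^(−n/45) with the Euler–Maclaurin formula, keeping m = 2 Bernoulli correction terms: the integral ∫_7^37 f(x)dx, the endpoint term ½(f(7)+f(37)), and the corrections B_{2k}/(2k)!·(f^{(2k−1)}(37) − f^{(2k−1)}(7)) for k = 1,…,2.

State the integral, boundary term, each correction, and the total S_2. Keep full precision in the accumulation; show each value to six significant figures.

∫_7^37 x·e^(−x/45) dx evaluates to 381.313.
Boundary: ½(f(7) + f(37)) = ½(5.99158 + 16.2598) = 11.1257.
Running total after boundary: 392.439.
Correction k=1: B_{2}/2! · (f^{(1)}(37) − f^{(1)}(7)) = 1/12 · (0.0781252 − 0.722793) = -0.0537224.
After k=1: 392.385.
Correction k=2: B_{4}/4! · (f^{(3)}(37) − f^{(3)}(7)) = −1/720 · (0.000472609 − 0.00120231) = 1.01347e-06.

S_2 ≈ 392.385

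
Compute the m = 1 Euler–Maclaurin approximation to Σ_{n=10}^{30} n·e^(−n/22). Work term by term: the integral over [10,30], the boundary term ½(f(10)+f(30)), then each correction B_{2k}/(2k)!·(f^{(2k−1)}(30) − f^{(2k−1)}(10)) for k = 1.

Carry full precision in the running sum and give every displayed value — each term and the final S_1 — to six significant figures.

S_1 ≈ 161.273

Integral: ∫_10^30 x·e^(−x/22) dx = 154.300.
½[f(10) + f(30)] = ½[6.34736 + 7.67187] = 7.00962.
Running total after boundary: 161.310.
Correction k=1: B_{2}/2! · (f^{(1)}(30) − f^{(1)}(10)) = 1/12 · (-0.0929924 − 0.346220) = -0.0366010.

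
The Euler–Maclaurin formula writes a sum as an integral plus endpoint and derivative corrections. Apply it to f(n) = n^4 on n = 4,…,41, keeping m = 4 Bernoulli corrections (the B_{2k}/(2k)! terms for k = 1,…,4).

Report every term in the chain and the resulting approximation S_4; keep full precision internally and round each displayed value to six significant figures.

Integral: ∫_4^41 x^4 dx = 2.31710e+07.
½[f(4) + f(41)] = ½[256.000 + 2.82576e+06] = 1.41301e+06.
So far: 2.45840e+07.
Correction k=1: B_{2}/2! · (f^{(1)}(41) − f^{(1)}(4)) = 1/12 · (275684 − 256.000) = 22952.3.
Running total after k=1: 2.46070e+07.
Correction k=2: B_{4}/4! · (f^{(3)}(41) − f^{(3)}(4)) = −1/720 · (984.000 − 96.0000) = -1.23333.
Running total after k=2: 2.46070e+07.
Correction k=3: B_{6}/6! · (f^{(5)}(41) − f^{(5)}(4)) = 1/30240 · (0.00000 − 0.00000) = 0.00000.
Running total after k=3: 2.46070e+07.
Correction k=4: B_{8}/8! · (f^{(7)}(41) − f^{(7)}(4)) = −1/1209600 · (0.00000 − 0.00000) = 0.00000.

S_4 ≈ 2.46070e+07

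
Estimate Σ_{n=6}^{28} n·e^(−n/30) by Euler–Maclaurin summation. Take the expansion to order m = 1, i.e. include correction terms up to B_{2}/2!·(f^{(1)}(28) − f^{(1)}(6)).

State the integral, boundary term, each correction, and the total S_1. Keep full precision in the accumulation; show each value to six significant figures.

S_1 ≈ 207.900

The integral term ∫_6^28 x·e^(−x/30) dx = 199.990.
Boundary: ½(f(6) + f(28)) = ½(4.91238 + 11.0107) = 7.96156.
So far: 207.952.
Correction k=1: B_{2}/2! · (f^{(1)}(28) − f^{(1)}(6)) = 1/12 · (0.0262160 − 0.654985) = -0.0523974.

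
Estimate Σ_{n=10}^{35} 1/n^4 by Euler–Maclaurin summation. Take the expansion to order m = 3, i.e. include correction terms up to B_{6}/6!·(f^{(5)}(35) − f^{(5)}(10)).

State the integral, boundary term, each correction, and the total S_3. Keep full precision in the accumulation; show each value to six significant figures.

Integral: ∫_10^35 1/x^4 dx = 0.000325559.
½[f(10) + f(35)] = ½[0.000100000 + 6.66389e-07] = 5.03332e-05.
Integral + boundary = 0.000375892.
k=1: B_{2}/(2)! × [f^{(1)}(35) − f^{(1)}(10)] = 1/12 × (-7.61587e-08 − (-4.00000e-05)) = 3.32699e-06.
After k=1: 0.000379219.
k=2: B_{4}/(4)! × [f^{(3)}(35) − f^{(3)}(10)] = −1/720 × (-1.86511e-09 − (-1.20000e-05)) = -1.66641e-08.
After k=2: 0.000379202.
k=3: B_{6}/(6)! × [f^{(5)}(35) − f^{(5)}(10)] = 1/30240 × (-8.52623e-11 − (-6.72000e-06)) = 2.22219e-10.

S_3 ≈ 0.000379203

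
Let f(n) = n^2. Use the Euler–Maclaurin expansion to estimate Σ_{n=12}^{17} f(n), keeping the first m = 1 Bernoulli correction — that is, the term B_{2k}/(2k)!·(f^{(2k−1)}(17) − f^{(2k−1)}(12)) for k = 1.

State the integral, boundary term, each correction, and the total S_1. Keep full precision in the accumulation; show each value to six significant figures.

Integral: ∫_12^17 x^2 dx = 1061.67.
½[f(12) + f(17)] = ½[144.000 + 289.000] = 216.500.
Integral + boundary = 1278.17.
Order-1 term: 1/12 · (34.0000 − 24.0000) = 0.833333.

S_1 ≈ 1279.00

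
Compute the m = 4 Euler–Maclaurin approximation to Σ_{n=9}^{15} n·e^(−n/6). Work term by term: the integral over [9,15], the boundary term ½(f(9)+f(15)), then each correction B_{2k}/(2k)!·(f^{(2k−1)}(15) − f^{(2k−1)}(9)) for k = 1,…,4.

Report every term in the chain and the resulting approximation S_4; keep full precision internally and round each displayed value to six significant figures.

S_4 ≈ 11.3578

∫_9^15 x·e^(−x/6) dx evaluates to 9.73900.
½[f(9) + f(15)] = ½[2.00817 + 1.23127] = 1.61972.
Integral + boundary = 11.3587.
Order-1 term: 1/12 · (-0.123127 − (-0.111565)) = -0.000963535.
Partial sum through k=1: 11.3578.
Order-2 term: −1/720 · (0.00114007 − 0.00929709) = 1.13292e-05.
Partial sum through k=2: 11.3578.
Order-3 term: 1/30240 · (0.000158343 − 0.000602589) = -1.46907e-08.
Partial sum through k=3: 11.3578.
Order-4 term: −1/1209600 · (7.91715e-06 − 2.63035e-05) = 1.52004e-11.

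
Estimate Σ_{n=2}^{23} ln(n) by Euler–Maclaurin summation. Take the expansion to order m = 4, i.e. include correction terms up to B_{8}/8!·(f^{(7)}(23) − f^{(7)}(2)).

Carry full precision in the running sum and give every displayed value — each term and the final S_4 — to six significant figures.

S_4 ≈ 51.6067

The integral term ∫_2^23 ln(x) dx = 49.7301.
Endpoint term: (f(2) + f(23))/2 = (0.693147 + 3.13549)/2 = 1.91432.
So far: 51.6444.
Correction k=1: B_{2}/2! · (f^{(1)}(23) − f^{(1)}(2)) = 1/12 · (0.0434783 − 0.500000) = -0.0380435.
Running total after k=1: 51.6063.
Correction k=2: B_{4}/4! · (f^{(3)}(23) − f^{(3)}(2)) = −1/720 · (0.000164379 − 0.250000) = 0.000346994.
Running total after k=2: 51.6067.
Correction k=3: B_{6}/6! · (f^{(5)}(23) − f^{(5)}(2)) = 1/30240 · (3.72883e-06 − 0.750000) = -2.48015e-05.
Running total after k=3: 51.6067.
Correction k=4: B_{8}/8! · (f^{(7)}(23) − f^{(7)}(2)) = −1/1209600 · (2.11465e-07 − 5.62500) = 4.65030e-06.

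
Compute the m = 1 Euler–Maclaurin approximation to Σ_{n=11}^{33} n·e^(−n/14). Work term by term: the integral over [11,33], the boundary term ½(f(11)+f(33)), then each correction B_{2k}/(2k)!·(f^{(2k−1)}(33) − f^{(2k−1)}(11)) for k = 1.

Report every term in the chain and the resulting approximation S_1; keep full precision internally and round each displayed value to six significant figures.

S_1 ≈ 101.272

The integral term ∫_11^33 x·e^(−x/14) dx = 97.2216.
Boundary: ½(f(11) + f(33)) = ½(5.01373 + 3.12478) = 4.06926.
Integral + boundary = 101.291.
Correction k=1: B_{2}/2! · (f^{(1)}(33) − f^{(1)}(11)) = 1/12 · (-0.128508 − 0.0976701) = -0.0188482.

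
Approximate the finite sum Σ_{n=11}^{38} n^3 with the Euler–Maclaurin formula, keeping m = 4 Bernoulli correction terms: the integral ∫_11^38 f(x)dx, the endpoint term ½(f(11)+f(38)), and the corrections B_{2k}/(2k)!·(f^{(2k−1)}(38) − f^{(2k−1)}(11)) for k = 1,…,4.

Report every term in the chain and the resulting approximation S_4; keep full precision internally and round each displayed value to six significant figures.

S_4 ≈ 546056

The integral term ∫_11^38 x^3 dx = 517624.
Boundary: ½(f(11) + f(38)) = ½(1331.00 + 54872.0) = 28101.5.
So far: 545725.
k=1: B_{2}/(2)! × [f^{(1)}(38) − f^{(1)}(11)] = 1/12 × (4332.00 − 363.000) = 330.750.
Partial sum through k=1: 546056.
k=2: B_{4}/(4)! × [f^{(3)}(38) − f^{(3)}(11)] = −1/720 × (6.00000 − 6.00000) = 0.00000.
Partial sum through k=2: 546056.
k=3: B_{6}/(6)! × [f^{(5)}(38) − f^{(5)}(11)] = 1/30240 × (0.00000 − 0.00000) = 0.00000.
Partial sum through k=3: 546056.
k=4: B_{8}/(8)! × [f^{(7)}(38) − f^{(7)}(11)] = −1/1209600 × (0.00000 − 0.00000) = 0.00000.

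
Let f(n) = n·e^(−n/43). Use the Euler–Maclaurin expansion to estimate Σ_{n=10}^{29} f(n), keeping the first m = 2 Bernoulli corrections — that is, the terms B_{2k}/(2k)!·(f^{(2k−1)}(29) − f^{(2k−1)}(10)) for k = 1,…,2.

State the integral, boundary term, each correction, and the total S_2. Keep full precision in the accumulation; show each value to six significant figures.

The integral term ∫_10^29 x·e^(−x/43) dx = 228.851.
½[f(10) + f(29)] = ½[7.92504 + 14.7741] = 11.3496.
Integral + boundary = 240.200.
Order-1 term: 1/12 · (0.165868 − 0.608200) = -0.0368610.
After k=1: 240.164.
Order-2 term: −1/720 · (0.000640764 − 0.00118616) = 7.57492e-07.

S_2 ≈ 240.164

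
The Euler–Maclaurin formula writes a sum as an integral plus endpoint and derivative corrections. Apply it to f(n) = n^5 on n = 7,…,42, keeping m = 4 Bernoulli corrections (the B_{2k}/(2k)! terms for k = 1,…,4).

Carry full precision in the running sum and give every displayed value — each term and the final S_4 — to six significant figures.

Integral: ∫_7^42 x^5 dx = 9.14819e+08.
Endpoint term: (f(7) + f(42))/2 = (16807.0 + 1.30691e+08)/2 = 6.53540e+07.
Integral + boundary = 9.80173e+08.
k=1: B_{2}/(2)! × [f^{(1)}(42) − f^{(1)}(7)] = 1/12 × (1.55585e+07 − 12005.0) = 1.29554e+06.
Partial sum through k=1: 9.81469e+08.
k=2: B_{4}/(4)! × [f^{(3)}(42) − f^{(3)}(7)] = −1/720 × (105840 − 2940.00) = -142.917.
Partial sum through k=2: 9.81468e+08.
k=3: B_{6}/(6)! × [f^{(5)}(42) − f^{(5)}(7)] = 1/30240 × (120.000 − 120.000) = 0.00000.
Partial sum through k=3: 9.81468e+08.
k=4: B_{8}/(8)! × [f^{(7)}(42) − f^{(7)}(7)] = −1/1209600 × (0.00000 − 0.00000) = 0.00000.

S_4 ≈ 9.81468e+08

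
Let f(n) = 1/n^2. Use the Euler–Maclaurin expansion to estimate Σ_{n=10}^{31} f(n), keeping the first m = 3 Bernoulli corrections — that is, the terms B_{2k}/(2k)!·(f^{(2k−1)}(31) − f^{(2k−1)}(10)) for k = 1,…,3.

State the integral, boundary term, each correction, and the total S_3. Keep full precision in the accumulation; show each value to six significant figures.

S_3 ≈ 0.0734230

Integral: ∫_10^31 1/x^2 dx = 0.0677419.
Boundary: ½(f(10) + f(31)) = ½(0.0100000 + 0.00104058) = 0.00552029.
So far: 0.0732622.
k=1: B_{2}/(2)! × [f^{(1)}(31) − f^{(1)}(10)] = 1/12 × (-6.71344e-05 − (-0.00200000)) = 0.000161072.
Running total after k=1: 0.0734233.
k=2: B_{4}/(4)! × [f^{(3)}(31) − f^{(3)}(10)] = −1/720 × (-8.38306e-07 − (-0.000240000)) = -3.32169e-07.
Running total after k=2: 0.0734230.
k=3: B_{6}/(6)! × [f^{(5)}(31) − f^{(5)}(10)] = 1/30240 × (-2.61698e-08 − (-7.20000e-05)) = 2.38009e-09.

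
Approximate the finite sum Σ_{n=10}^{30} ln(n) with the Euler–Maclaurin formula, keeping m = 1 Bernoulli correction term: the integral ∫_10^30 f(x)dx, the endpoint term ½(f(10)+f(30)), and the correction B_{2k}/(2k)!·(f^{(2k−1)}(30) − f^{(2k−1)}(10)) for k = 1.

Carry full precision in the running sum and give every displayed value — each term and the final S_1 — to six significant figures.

∫_10^30 ln(x) dx evaluates to 59.0101.
Endpoint term: (f(10) + f(30))/2 = (2.30259 + 3.40120)/2 = 2.85189.
Integral + boundary = 61.8620.
Correction k=1: B_{2}/2! · (f^{(1)}(30) − f^{(1)}(10)) = 1/12 · (0.0333333 − 0.100000) = -0.00555556.

S_1 ≈ 61.8564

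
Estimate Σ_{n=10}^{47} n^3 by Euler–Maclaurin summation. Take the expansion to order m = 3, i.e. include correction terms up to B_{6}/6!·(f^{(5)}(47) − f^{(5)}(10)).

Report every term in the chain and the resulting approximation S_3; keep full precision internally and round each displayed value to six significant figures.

Integral: ∫_10^47 x^3 dx = 1.21742e+06.
Boundary: ½(f(10) + f(47)) = ½(1000.00 + 103823) = 52411.5.
So far: 1.26983e+06.
Correction k=1: B_{2}/2! · (f^{(1)}(47) − f^{(1)}(10)) = 1/12 · (6627.00 − 300.000) = 527.250.
Partial sum through k=1: 1.27036e+06.
Correction k=2: B_{4}/4! · (f^{(3)}(47) − f^{(3)}(10)) = −1/720 · (6.00000 − 6.00000) = 0.00000.
Partial sum through k=2: 1.27036e+06.
Correction k=3: B_{6}/6! · (f^{(5)}(47) − f^{(5)}(10)) = 1/30240 · (0.00000 − 0.00000) = 0.00000.

S_3 ≈ 1.27036e+06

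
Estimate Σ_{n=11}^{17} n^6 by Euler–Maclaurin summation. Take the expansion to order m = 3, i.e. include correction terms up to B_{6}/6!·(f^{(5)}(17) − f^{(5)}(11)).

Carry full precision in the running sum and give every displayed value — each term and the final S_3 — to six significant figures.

S_3 ≈ 6.94193e+07

∫_11^17 x^6 dx evaluates to 5.58359e+07.
½[f(11) + f(17)] = ½[1.77156e+06 + 2.41376e+07] = 1.29546e+07.
So far: 6.87905e+07.
Correction k=1: B_{2}/2! · (f^{(1)}(17) − f^{(1)}(11)) = 1/12 · (8.51914e+06 − 966306) = 629403.
Running total after k=1: 6.94199e+07.
Correction k=2: B_{4}/4! · (f^{(3)}(17) − f^{(3)}(11)) = −1/720 · (589560 − 159720) = -597.000.
Running total after k=2: 6.94193e+07.
Correction k=3: B_{6}/6! · (f^{(5)}(17) − f^{(5)}(11)) = 1/30240 · (12240.0 − 7920.00) = 0.142857.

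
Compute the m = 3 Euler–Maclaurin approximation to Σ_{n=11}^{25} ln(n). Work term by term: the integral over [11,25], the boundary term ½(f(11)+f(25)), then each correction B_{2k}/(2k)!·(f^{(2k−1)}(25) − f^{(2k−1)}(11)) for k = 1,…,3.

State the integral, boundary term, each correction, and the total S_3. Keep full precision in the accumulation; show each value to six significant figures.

∫_11^25 ln(x) dx evaluates to 40.0950.
Boundary: ½(f(11) + f(25)) = ½(2.39790 + 3.21888) = 2.80839.
So far: 42.9034.
Order-1 term: 1/12 · (0.0400000 − 0.0909091) = -0.00424242.
After k=1: 42.8992.
Order-2 term: −1/720 · (0.000128000 − 0.00150263) = 1.90921e-06.
After k=2: 42.8992.
Order-3 term: 1/30240 · (2.45760e-06 − 0.000149021) = -4.84668e-09.

S_3 ≈ 42.8992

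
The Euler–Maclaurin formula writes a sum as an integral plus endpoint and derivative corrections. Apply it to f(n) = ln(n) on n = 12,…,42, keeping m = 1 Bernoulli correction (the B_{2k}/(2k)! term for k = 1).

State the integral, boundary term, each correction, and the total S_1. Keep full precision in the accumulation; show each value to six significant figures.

S_1 ≈ 100.270

Integral: ∫_12^42 ln(x) dx = 97.1632.
½[f(12) + f(42)] = ½[2.48491 + 3.73767] = 3.11129.
Integral + boundary = 100.275.
Correction k=1: B_{2}/2! · (f^{(1)}(42) − f^{(1)}(12)) = 1/12 · (0.0238095 − 0.0833333) = -0.00496032.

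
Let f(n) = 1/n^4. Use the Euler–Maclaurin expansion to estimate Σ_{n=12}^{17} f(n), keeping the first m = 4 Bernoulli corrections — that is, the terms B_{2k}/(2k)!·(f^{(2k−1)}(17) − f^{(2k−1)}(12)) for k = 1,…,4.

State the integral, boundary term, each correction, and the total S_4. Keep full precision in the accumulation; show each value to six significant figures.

∫_12^17 1/x^4 dx evaluates to 0.000125054.
Endpoint term: (f(12) + f(17))/2 = (4.82253e-05 + 1.19730e-05)/2 = 3.00992e-05.
Integral + boundary = 0.000155153.
k=1: B_{2}/(2)! × [f^{(1)}(17) − f^{(1)}(12)] = 1/12 × (-2.81719e-06 − (-1.60751e-05)) = 1.10483e-06.
Partial sum through k=1: 0.000156258.
k=2: B_{4}/(4)! × [f^{(3)}(17) − f^{(3)}(12)] = −1/720 × (-2.92441e-07 − (-3.34898e-06)) = -4.24519e-09.
Partial sum through k=2: 0.000156254.
k=3: B_{6}/(6)! × [f^{(5)}(17) − f^{(5)}(12)] = 1/30240 × (-5.66668e-08 − (-1.30238e-06)) = 4.11943e-11.
Partial sum through k=3: 0.000156254.
k=4: B_{8}/(8)! × [f^{(7)}(17) − f^{(7)}(12)] = −1/1209600 × (-1.76471e-08 − (-8.13988e-07)) = -6.58351e-13.

S_4 ≈ 0.000156254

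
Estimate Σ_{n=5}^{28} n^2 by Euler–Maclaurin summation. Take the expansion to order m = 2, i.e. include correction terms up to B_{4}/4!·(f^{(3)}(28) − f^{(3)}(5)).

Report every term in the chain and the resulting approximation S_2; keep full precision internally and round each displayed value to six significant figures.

S_2 ≈ 7684.00

Integral: ∫_5^28 x^2 dx = 7275.67.
½[f(5) + f(28)] = ½[25.0000 + 784.000] = 404.500.
Running total after boundary: 7680.17.
Order-1 term: 1/12 · (56.0000 − 10.0000) = 3.83333.
After k=1: 7684.00.
Order-2 term: −1/720 · (0.00000 − 0.00000) = 0.00000.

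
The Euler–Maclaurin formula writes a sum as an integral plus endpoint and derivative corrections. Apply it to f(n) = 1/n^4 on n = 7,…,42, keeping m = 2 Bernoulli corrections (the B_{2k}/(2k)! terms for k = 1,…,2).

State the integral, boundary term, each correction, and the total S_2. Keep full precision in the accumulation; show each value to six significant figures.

S_2 ≈ 0.00119535

∫_7^42 1/x^4 dx evaluates to 0.000967318.
Endpoint term: (f(7) + f(42))/2 = (0.000416493 + 3.21368e-07)/2 = 0.000208407.
Integral + boundary = 0.00117573.
Correction k=1: B_{2}/2! · (f^{(1)}(42) − f^{(1)}(7)) = 1/12 · (-3.06065e-08 − (-0.000237996)) = 1.98305e-05.
After k=1: 0.00119556.
Correction k=2: B_{4}/4! · (f^{(3)}(42) − f^{(3)}(7)) = −1/720 · (-5.20519e-10 − (-0.000145712)) = -2.02377e-07.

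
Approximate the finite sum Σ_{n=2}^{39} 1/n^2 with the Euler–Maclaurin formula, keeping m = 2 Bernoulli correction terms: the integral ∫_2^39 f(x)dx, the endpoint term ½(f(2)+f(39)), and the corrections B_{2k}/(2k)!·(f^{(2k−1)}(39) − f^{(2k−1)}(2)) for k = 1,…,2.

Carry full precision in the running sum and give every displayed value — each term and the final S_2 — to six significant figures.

S_2 ≈ 0.619477

∫_2^39 1/x^2 dx evaluates to 0.474359.
Endpoint term: (f(2) + f(39))/2 = (0.250000 + 0.000657462)/2 = 0.125329.
Integral + boundary = 0.599688.
Order-1 term: 1/12 · (-3.37160e-05 − (-0.250000)) = 0.0208305.
Partial sum through k=1: 0.620518.
Order-2 term: −1/720 · (-2.66004e-07 − (-0.750000)) = -0.00104167.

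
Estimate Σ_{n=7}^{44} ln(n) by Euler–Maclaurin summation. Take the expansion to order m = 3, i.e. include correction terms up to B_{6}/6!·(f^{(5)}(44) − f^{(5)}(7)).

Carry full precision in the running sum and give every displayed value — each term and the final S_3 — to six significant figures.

The integral term ∫_7^44 ln(x) dx = 115.883.
Boundary: ½(f(7) + f(44)) = ½(1.94591 + 3.78419) = 2.86505.
So far: 118.748.
Correction k=1: B_{2}/2! · (f^{(1)}(44) − f^{(1)}(7)) = 1/12 · (0.0227273 − 0.142857) = -0.0100108.
After k=1: 118.738.
Correction k=2: B_{4}/4! · (f^{(3)}(44) − f^{(3)}(7)) = −1/720 · (2.34786e-05 − 0.00583090) = 8.06587e-06.
After k=2: 118.738.
Correction k=3: B_{6}/6! · (f^{(5)}(44) − f^{(5)}(7)) = 1/30240 · (1.45528e-07 − 0.00142798) = -4.72166e-08.

S_3 ≈ 118.738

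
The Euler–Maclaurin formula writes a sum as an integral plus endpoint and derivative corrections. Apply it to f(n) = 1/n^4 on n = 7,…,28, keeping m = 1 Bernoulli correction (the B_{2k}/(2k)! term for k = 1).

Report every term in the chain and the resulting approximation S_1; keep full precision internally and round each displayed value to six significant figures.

S_1 ≈ 0.00118551

∫_7^28 1/x^4 dx evaluates to 0.000956633.
½[f(7) + f(28)] = ½[0.000416493 + 1.62693e-06] = 0.000209060.
So far: 0.00116569.
k=1: B_{2}/(2)! × [f^{(1)}(28) − f^{(1)}(7)] = 1/12 × (-2.32418e-07 − (-0.000237996)) = 1.98136e-05.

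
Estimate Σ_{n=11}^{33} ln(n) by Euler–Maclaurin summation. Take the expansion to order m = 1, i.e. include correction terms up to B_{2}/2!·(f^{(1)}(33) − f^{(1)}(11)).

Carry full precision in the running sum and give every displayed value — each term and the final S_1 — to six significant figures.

S_1 ≈ 69.9501

∫_11^33 ln(x) dx evaluates to 67.0079.
Boundary: ½(f(11) + f(33)) = ½(2.39790 + 3.49651) = 2.94720.
So far: 69.9551.
Correction k=1: B_{2}/2! · (f^{(1)}(33) − f^{(1)}(11)) = 1/12 · (0.0303030 − 0.0909091) = -0.00505051.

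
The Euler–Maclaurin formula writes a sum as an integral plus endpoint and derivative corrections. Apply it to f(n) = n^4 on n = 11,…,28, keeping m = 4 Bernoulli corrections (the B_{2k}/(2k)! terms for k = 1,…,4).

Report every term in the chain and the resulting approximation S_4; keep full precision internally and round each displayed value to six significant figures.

Integral: ∫_11^28 x^4 dx = 3.40986e+06.
Boundary: ½(f(11) + f(28)) = ½(14641.0 + 614656) = 314648.
Running total after boundary: 3.72451e+06.
Correction k=1: B_{2}/2! · (f^{(1)}(28) − f^{(1)}(11)) = 1/12 · (87808.0 − 5324.00) = 6873.67.
Partial sum through k=1: 3.73139e+06.
Correction k=2: B_{4}/4! · (f^{(3)}(28) − f^{(3)}(11)) = −1/720 · (672.000 − 264.000) = -0.566667.
Partial sum through k=2: 3.73138e+06.
Correction k=3: B_{6}/6! · (f^{(5)}(28) − f^{(5)}(11)) = 1/30240 · (0.00000 − 0.00000) = 0.00000.
Partial sum through k=3: 3.73138e+06.
Correction k=4: B_{8}/8! · (f^{(7)}(28) − f^{(7)}(11)) = −1/1209600 · (0.00000 − 0.00000) = 0.00000.

S_4 ≈ 3.73138e+06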